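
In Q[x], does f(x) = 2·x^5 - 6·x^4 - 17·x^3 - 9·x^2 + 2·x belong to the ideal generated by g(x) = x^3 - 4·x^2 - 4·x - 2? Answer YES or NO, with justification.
In Q[x] the ideal (g) consists of all multiples of g, so f ∈ (g) iff g | f, i.e. iff the remainder of f on division by g is 0. Divide f by g (g is monic, so eliminate the leading term of the running remainder at each step):
  leading term 2·x^5: subtract (2·x^2)·g(x) = 2·x^5 - 8·x^4 - 8·x^3 - 4·x^2, leaving 2·x^4 - 9·x^3 - 5·x^2 + 2·x
  leading term 2·x^4: subtract (2·x)·g(x) = 2·x^4 - 8·x^3 - 8·x^2 - 4·x, leaving -x^3 + 3·x^2 + 6·x
  leading term -x^3: subtract (-1)·g(x) = -x^3 + 4·x^2 + 4·x + 2, leaving -x^2 + 2·x - 2
The remainder r(x) = -x^2 + 2·x - 2 ≠ 0 (and deg r < deg g), so g ∤ f, i.e. f ∉ (g).

Final answer: NO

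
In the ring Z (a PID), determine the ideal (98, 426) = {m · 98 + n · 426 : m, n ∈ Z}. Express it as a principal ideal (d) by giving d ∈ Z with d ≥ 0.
In the PID Z, (a, b) is generated by gcd(a, b). Compute gcd(426, 98) with the extended Euclidean algorithm, tracking rows (r, s, t) with s·426 + t·98 = r:
  row A: (426, 1, 0)   [1·426 + 0·98 = 426]
  row B: (98, 0, 1)   [0·426 + 1·98 = 98]
  426 = 4·98 + 34   → row C = row A − 4·row B = (34, 1, −4)   [check: 1·426 − 4·98 = 34]
  98 = 2·34 + 30   → row D = row B − 2·row C = (30, −2, 9)   [check: −2·426 + 9·98 = 30]
  34 = 1·30 + 4   → row E = row C − 1·row D = (4, 3, −13)   [check: 3·426 − 13·98 = 4]
  30 = 7·4 + 2   → row F = row D − 7·row E = (2, −23, 100)   [check: −23·426 + 100·98 = 2]
  4 = 2·2 + 0   → remainder 0, stop. gcd = 2 (last nonzero row F).
So gcd(98, 426) = 2, with Bézout identity −23·426 + 100·98 = 2. Containment (⊇): the Bézout identity exhibits 2 as an element of (98, 426), giving (2) ⊆ (98, 426). Containment (⊆): since 2 | 98 and 2 | 426 (98 = 2·49, 426 = 2·213), every Z-linear combination of 98 and 426 is divisible by 2, so (98, 426) ⊆ (2). Therefore (98, 426) = (2), d = 2.

Final answer: (98, 426) = (2); d = 2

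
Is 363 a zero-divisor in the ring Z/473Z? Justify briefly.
gcd(363, 473) = 11 > 1, so 363 is not a unit in Z/473Z. In Z/nZ every nonzero non-unit is a zero-divisor: explicitly, take b = 473/gcd = 43 ≠ 0 (mod 473); then 363·43 = 15609 = 33·473, i.e. 363·43 ≡ 0 (mod 473). So 363 is a zero-divisor.

Final answer: YES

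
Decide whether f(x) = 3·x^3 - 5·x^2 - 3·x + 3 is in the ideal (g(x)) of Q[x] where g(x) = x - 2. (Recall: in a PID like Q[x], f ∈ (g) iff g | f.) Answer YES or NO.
In Q[x] the ideal (g) consists of all multiples of g, so f ∈ (g) iff g | f, i.e. iff the remainder of f on division by g is 0. Divide f by g (g is monic, so eliminate the leading term of the running remainder at each step):
  leading term 3·x^3: subtract (3·x^2)·g(x) = 3·x^3 - 6·x^2, leaving x^2 - 3·x + 3
  leading term x^2: subtract (x)·g(x) = x^2 - 2·x, leaving 3 - x
  leading term -x: subtract (-1)·g(x) = 2 - x, leaving 1
The remainder r(x) = 1 ≠ 0 (and deg r < deg g), so g ∤ f, i.e. f ∉ (g).

Final answer: NO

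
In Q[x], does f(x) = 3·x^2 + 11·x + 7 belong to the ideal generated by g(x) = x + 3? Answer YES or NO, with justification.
In Q[x] the ideal (g) consists of all multiples of g, so f ∈ (g) iff g | f, i.e. iff the remainder of f on division by g is 0. Divide f by g (g is monic, so eliminate the leading term of the running remainder at each step):
  leading term 3·x^2: subtract (3·x)·g(x) = 3·x^2 + 9·x, leaving 2·x + 7
  leading term 2·x: subtract (2)·g(x) = 2·x + 6, leaving 1
The remainder r(x) = 1 ≠ 0 (and deg r < deg g), so g ∤ f, i.e. f ∉ (g).

Final answer: NO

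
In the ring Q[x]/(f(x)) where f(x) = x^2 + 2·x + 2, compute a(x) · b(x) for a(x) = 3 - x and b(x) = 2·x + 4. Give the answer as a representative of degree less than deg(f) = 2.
a · b ≡ 6·x + 16 (mod f(x))

First multiply in Q[x] without reducing: a · b = -2·x^2 + 2·x + 12. Now divide by f(x) = x^2 + 2·x + 2, eliminating the leading term at each step:
  leading term -2·x^2: subtract (-2)·f(x) = -2·x^2 - 4·x - 4, leaving 6·x + 16
The degree is now < 2, so this is the remainder. Hence a · b ≡ 6·x + 16 in Q[x]/(f).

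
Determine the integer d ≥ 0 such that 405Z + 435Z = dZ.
(405, 435) = (15); d = 15

In the PID Z, (a, b) is generated by gcd(a, b). Compute gcd(435, 405) with the extended Euclidean algorithm, tracking rows (r, s, t) with s·435 + t·405 = r:
  row A: (435, 1, 0)   [1·435 + 0·405 = 435]
  row B: (405, 0, 1)   [0·435 + 1·405 = 405]
  435 = 1·405 + 30   → row C = row A − 1·row B = (30, 1, −1)   [check: 1·435 − 1·405 = 30]
  405 = 13·30 + 15   → row D = row B − 13·row C = (15, −13, 14)   [check: −13·435 + 14·405 = 15]
  30 = 2·15 + 0   → remainder 0, stop. gcd = 15 (last nonzero row D).
So gcd(405, 435) = 15, with Bézout identity −13·435 + 14·405 = 15. Containment (⊇): the Bézout identity exhibits 15 as an element of (405, 435), giving (15) ⊆ (405, 435). Containment (⊆): since 15 | 405 and 15 | 435 (405 = 15·27, 435 = 15·29), every Z-linear combination of 405 and 435 is divisible by 15, so (405, 435) ⊆ (15). Therefore (405, 435) = (15), d = 15.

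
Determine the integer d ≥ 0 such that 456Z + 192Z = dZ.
(456, 192) = (24); d = 24

In the PID Z, (a, b) is generated by gcd(a, b). Compute gcd(456, 192) with the extended Euclidean algorithm, tracking rows (r, s, t) with s·456 + t·192 = r:
  row A: (456, 1, 0)   [1·456 + 0·192 = 456]
  row B: (192, 0, 1)   [0·456 + 1·192 = 192]
  456 = 2·192 + 72   → row C = row A − 2·row B = (72, 1, −2)   [check: 1·456 − 2·192 = 72]
  192 = 2·72 + 48   → row D = row B − 2·row C = (48, −2, 5)   [check: −2·456 + 5·192 = 48]
  72 = 1·48 + 24   → row E = row C − 1·row D = (24, 3, −7)   [check: 3·456 − 7·192 = 24]
  48 = 2·24 + 0   → remainder 0, stop. gcd = 24 (last nonzero row E).
So gcd(456, 192) = 24, with Bézout identity 3·456 − 7·192 = 24. Containment (⊇): the Bézout identity exhibits 24 as an element of (456, 192), giving (24) ⊆ (456, 192). Containment (⊆): since 24 | 456 and 24 | 192 (456 = 24·19, 192 = 24·8), every Z-linear combination of 456 and 192 is divisible by 24, so (456, 192) ⊆ (24). Therefore (456, 192) = (24), d = 24.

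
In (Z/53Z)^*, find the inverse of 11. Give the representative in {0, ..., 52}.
Apply the extended Euclidean algorithm to (53, 11), tracking rows (r, s, t) with s·53 + t·11 = r. Each division r_prev = q·r_cur + r_new produces the new row as (previous row) − q·(current row):
  row A: (53, 1, 0)   [1·53 + 0·11 = 53]
  row B: (11, 0, 1)   [0·53 + 1·11 = 11]
  53 = 4·11 + 9   → row C = row A − 4·row B = (9, 1, −4)   [check: 1·53 − 4·11 = 9]
  11 = 1·9 + 2   → row D = row B − 1·row C = (2, −1, 5)   [check: −1·53 + 5·11 = 2]
  9 = 4·2 + 1   → row E = row C − 4·row D = (1, 5, −24)   [check: 5·53 − 24·11 = 1]
  2 = 2·1 + 0   → remainder 0, stop. gcd = 1 (last nonzero row E).
The gcd is 1, so 11 is invertible mod 53. The last nonzero row gives 5·53 − 24·11 = 1, so t = −24. So 11^(−1) ≡ −24 ≡ 29 (mod 53). Verify: 11 · 29 = 319 ≡ 1 (mod 53). ✓

Final answer: 11^(−1) ≡ 29 (mod 53)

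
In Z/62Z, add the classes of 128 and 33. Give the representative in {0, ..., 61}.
37

Reduce the summands first: 128 ≡ 4 (mod 62), so 128 + 33 ≡ 4 + 33 (mod 62). 4 + 33 = 37; 37 = 0·62 + 37, so (128 + 33) mod 62 = 37.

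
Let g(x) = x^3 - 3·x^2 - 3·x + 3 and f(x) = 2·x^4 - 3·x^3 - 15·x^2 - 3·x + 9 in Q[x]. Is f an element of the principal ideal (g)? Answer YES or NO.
YES

In Q[x] the ideal (g) consists of all multiples of g, so f ∈ (g) iff g | f, i.e. iff the remainder of f on division by g is 0. Divide f by g (g is monic, so eliminate the leading term of the running remainder at each step):
  leading term 2·x^4: subtract (2·x)·g(x) = 2·x^4 - 6·x^3 - 6·x^2 + 6·x, leaving 3·x^3 - 9·x^2 - 9·x + 9
  leading term 3·x^3: subtract (3)·g(x) = 3·x^3 - 9·x^2 - 9·x + 9, leaving 0
The remainder is 0, so f(x) = g(x) · h(x) with h(x) = 2·x + 3. Hence g | f, i.e. f ∈ (g).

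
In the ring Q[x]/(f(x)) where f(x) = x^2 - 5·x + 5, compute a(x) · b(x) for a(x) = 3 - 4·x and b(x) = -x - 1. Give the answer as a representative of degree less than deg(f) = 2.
a · b ≡ 21·x - 23 (mod f(x))

First multiply in Q[x] without reducing: a · b = 4·x^2 + x - 3. Now divide by f(x) = x^2 - 5·x + 5, eliminating the leading term at each step:
  leading term 4·x^2: subtract (4)·f(x) = 4·x^2 - 20·x + 20, leaving 21·x - 23
The degree is now < 2, so this is the remainder. Hence a · b ≡ 21·x - 23 in Q[x]/(f).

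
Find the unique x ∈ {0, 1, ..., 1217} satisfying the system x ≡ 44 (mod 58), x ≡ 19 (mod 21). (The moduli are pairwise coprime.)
x ≡ 334 (mod 1218); the representative in [0, 1218) is 334

The moduli 58, 21 are pairwise coprime, so by the CRT there is a unique solution mod 58·21 = 1218.
Solve by successive substitution. Start with x ≡ 44 (mod 58).
  Combine with x ≡ 19 (mod 21): write x = 44 + 58·t and require 44 + 58·t ≡ 19 (mod 21), i.e. 58·t ≡ 19 − 44 ≡ 17 (mod 21). Since 58^(−1) ≡ 4 (mod 21) (58 ≡ 16 (mod 21)), t ≡ 4·17 ≡ 5 (mod 21). So x ≡ 44 + 58·5 = 334 (mod 1218).
Unique solution in [0, 1218): x = 334.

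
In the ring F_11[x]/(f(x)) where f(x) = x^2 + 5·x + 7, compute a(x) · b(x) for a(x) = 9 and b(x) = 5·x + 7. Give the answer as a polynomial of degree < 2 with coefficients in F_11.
a · b ≡ x + 8 (mod f(x))

Multiply as integer polynomials: a · b = 45·x + 63. Reducing coefficients mod 11: a · b ≡ x + 8. This already has degree < 2, so no reduction by f is needed. Hence a · b ≡ x + 8 in F_11[x]/(f).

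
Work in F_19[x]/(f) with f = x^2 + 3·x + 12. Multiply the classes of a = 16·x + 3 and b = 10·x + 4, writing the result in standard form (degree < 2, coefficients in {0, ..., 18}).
Multiply as integer polynomials: a · b = 160·x^2 + 94·x + 12. Reducing coefficients mod 19: a · b ≡ 8·x^2 + 18·x + 12. Now divide by f(x) = x^2 + 3·x + 12 in F_19[x], eliminating the leading term at each step:
  leading term 8·x^2: subtract (8)·f(x) = 8·x^2 + 5·x + 1, leaving 13·x + 11 (coefficients mod 19)
The degree is now < 2, so this is the remainder. Hence a · b ≡ 13·x + 11 in F_19[x]/(f).

Final answer: a · b ≡ 13·x + 11 (mod f(x))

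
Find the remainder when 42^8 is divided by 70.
Use repeated squaring. Binary(8) = 1000. Walk through the bits of the exponent 8 left-to-right: at each bit after the leading one, square the running value, then multiply by 42 if the bit is 1 (always reducing mod 70):
  bit 1 = 1 (leading): start with 42.
  bit 2 = 0: square 42^2 = 1764 ≡ 14 (mod 70).
  bit 3 = 0: square 14^2 = 196 ≡ 56 (mod 70).
  bit 4 = 0: square 56^2 = 3136 ≡ 56 (mod 70).
Final value: 42^8 ≡ 56 (mod 70).

Final answer: 56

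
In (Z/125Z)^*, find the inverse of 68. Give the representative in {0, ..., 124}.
Apply the extended Euclidean algorithm to (125, 68), tracking rows (r, s, t) with s·125 + t·68 = r. Each division r_prev = q·r_cur + r_new produces the new row as (previous row) − q·(current row):
  row A: (125, 1, 0)   [1·125 + 0·68 = 125]
  row B: (68, 0, 1)   [0·125 + 1·68 = 68]
  125 = 1·68 + 57   → row C = row A − 1·row B = (57, 1, −1)   [check: 1·125 − 1·68 = 57]
  68 = 1·57 + 11   → row D = row B − 1·row C = (11, −1, 2)   [check: −1·125 + 2·68 = 11]
  57 = 5·11 + 2   → row E = row C − 5·row D = (2, 6, −11)   [check: 6·125 − 11·68 = 2]
  11 = 5·2 + 1   → row F = row D − 5·row E = (1, −31, 57)   [check: −31·125 + 57·68 = 1]
  2 = 2·1 + 0   → remainder 0, stop. gcd = 1 (last nonzero row F).
The gcd is 1, so 68 is invertible mod 125. The last nonzero row gives −31·125 + 57·68 = 1, so t = 57. So 68^(−1) ≡ 57 (mod 125). Verify: 68 · 57 = 3876 ≡ 1 (mod 125). ✓

Final answer: 68^(−1) ≡ 57 (mod 125)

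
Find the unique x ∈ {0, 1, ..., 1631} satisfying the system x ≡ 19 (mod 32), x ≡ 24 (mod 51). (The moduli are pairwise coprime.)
The moduli 32, 51 are pairwise coprime, so by the CRT there is a unique solution mod 32·51 = 1632.
Solve by successive substitution. Start with x ≡ 19 (mod 32).
  Combine with x ≡ 24 (mod 51): write x = 19 + 32·t and require 19 + 32·t ≡ 24 (mod 51), i.e. 32·t ≡ 24 − 19 ≡ 5 (mod 51). Since 32^(−1) ≡ 8 (mod 51), t ≡ 8·5 ≡ 40 (mod 51). So x ≡ 19 + 32·40 = 1299 (mod 1632).
Unique solution in [0, 1632): x = 1299.

Final answer: x ≡ 1299 (mod 1632); the representative in [0, 1632) is 1299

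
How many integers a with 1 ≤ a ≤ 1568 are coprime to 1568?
672

The number of a ∈ {1, ..., 1568} with gcd(a, 1568) = 1 is by definition Euler's totient φ(1568). φ is multiplicative, with φ(p^e) = p^e − p^(e−1). Factorise 1568 = 2^5 · 7^2. Then
  φ(1568) = (2^5 − 2^4) · (7^2 − 7^1) = 16 · 42 = 672.
So there are 672 such integers.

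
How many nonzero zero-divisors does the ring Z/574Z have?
Z/574Z has 333 nonzero zero-divisors

In Z/574Z each nonzero element is either a unit (gcd with 574 is 1) or a zero-divisor (gcd > 1). The number of units is φ(574): factorise 574 = 2 · 7 · 41, so φ(574) = (2 − 1) · (7 − 1) · (41 − 1) = 1 · 6 · 40 = 240. The nonzero elements number 574 − 1 = 573. Hence the nonzero zero-divisors number 573 − 240 = 333.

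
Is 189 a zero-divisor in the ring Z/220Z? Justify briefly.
gcd(189, 220) = 1, so 189 is a unit in Z/220Z (it has a multiplicative inverse). A unit cannot be a zero-divisor: if 189·b ≡ 0 then multiplying both sides by 189^(−1) gives b ≡ 0. So 189 is not a zero-divisor.

Final answer: NO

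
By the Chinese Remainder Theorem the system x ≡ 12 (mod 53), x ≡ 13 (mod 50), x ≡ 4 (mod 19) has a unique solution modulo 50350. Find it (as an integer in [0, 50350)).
x ≡ 35363 (mod 50350); the representative in [0, 50350) is 35363

The moduli 53, 50, 19 are pairwise coprime, so by the CRT there is a unique solution mod 53·50·19 = 50350.
Solve by successive substitution. Start with x ≡ 12 (mod 53).
  Combine with x ≡ 13 (mod 50): write x = 12 + 53·t and require 12 + 53·t ≡ 13 (mod 50), i.e. 53·t ≡ 13 − 12 ≡ 1 (mod 50). Since 53^(−1) ≡ 17 (mod 50) (53 ≡ 3 (mod 50)), t ≡ 17·1 ≡ 17 (mod 50). So x ≡ 12 + 53·17 = 913 (mod 2650).
  Combine with x ≡ 4 (mod 19): write x = 913 + 2650·t and require 913 + 2650·t ≡ 4 (mod 19), i.e. 2650·t ≡ 4 − 913 ≡ 3 (mod 19). Since 2650^(−1) ≡ 17 (mod 19) (2650 ≡ 9 (mod 19)), t ≡ 17·3 ≡ 13 (mod 19). So x ≡ 913 + 2650·13 = 35363 (mod 50350).
Unique solution in [0, 50350): x = 35363.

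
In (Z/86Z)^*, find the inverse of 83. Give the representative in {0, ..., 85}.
Apply the extended Euclidean algorithm to (86, 83), tracking rows (r, s, t) with s·86 + t·83 = r. Each division r_prev = q·r_cur + r_new produces the new row as (previous row) − q·(current row):
  row A: (86, 1, 0)   [1·86 + 0·83 = 86]
  row B: (83, 0, 1)   [0·86 + 1·83 = 83]
  86 = 1·83 + 3   → row C = row A − 1·row B = (3, 1, −1)   [check: 1·86 − 1·83 = 3]
  83 = 27·3 + 2   → row D = row B − 27·row C = (2, −27, 28)   [check: −27·86 + 28·83 = 2]
  3 = 1·2 + 1   → row E = row C − 1·row D = (1, 28, −29)   [check: 28·86 − 29·83 = 1]
  2 = 2·1 + 0   → remainder 0, stop. gcd = 1 (last nonzero row E).
The gcd is 1, so 83 is invertible mod 86. The last nonzero row gives 28·86 − 29·83 = 1, so t = −29. So 83^(−1) ≡ −29 ≡ 57 (mod 86). Verify: 83 · 57 = 4731 ≡ 1 (mod 86). ✓

Final answer: 83^(−1) ≡ 57 (mod 86)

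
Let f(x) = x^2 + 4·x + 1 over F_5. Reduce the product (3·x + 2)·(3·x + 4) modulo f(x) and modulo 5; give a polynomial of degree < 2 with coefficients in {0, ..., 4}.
a · b ≡ 2·x + 4 (mod f(x))

Multiply as integer polynomials: a · b = 9·x^2 + 18·x + 8. Reducing coefficients mod 5: a · b ≡ 4·x^2 + 3·x + 3. Now divide by f(x) = x^2 + 4·x + 1 in F_5[x], eliminating the leading term at each step:
  leading term 4·x^2: subtract (4)·f(x) = 4·x^2 + x + 4, leaving 2·x + 4 (coefficients mod 5)
The degree is now < 2, so this is the remainder. Hence a · b ≡ 2·x + 4 in F_5[x]/(f).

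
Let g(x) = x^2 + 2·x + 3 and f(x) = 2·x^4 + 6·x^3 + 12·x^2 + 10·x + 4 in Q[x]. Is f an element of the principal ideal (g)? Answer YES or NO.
In Q[x] the ideal (g) consists of all multiples of g, so f ∈ (g) iff g | f, i.e. iff the remainder of f on division by g is 0. Divide f by g (g is monic, so eliminate the leading term of the running remainder at each step):
  leading term 2·x^4: subtract (2·x^2)·g(x) = 2·x^4 + 4·x^3 + 6·x^2, leaving 2·x^3 + 6·x^2 + 10·x + 4
  leading term 2·x^3: subtract (2·x)·g(x) = 2·x^3 + 4·x^2 + 6·x, leaving 2·x^2 + 4·x + 4
  leading term 2·x^2: subtract (2)·g(x) = 2·x^2 + 4·x + 6, leaving -2
The remainder r(x) = -2 ≠ 0 (and deg r < deg g), so g ∤ f, i.e. f ∉ (g).

Final answer: NO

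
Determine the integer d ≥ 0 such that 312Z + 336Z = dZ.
(312, 336) = (24); d = 24

In the PID Z, (a, b) is generated by gcd(a, b). Compute gcd(336, 312) with the extended Euclidean algorithm, tracking rows (r, s, t) with s·336 + t·312 = r:
  row A: (336, 1, 0)   [1·336 + 0·312 = 336]
  row B: (312, 0, 1)   [0·336 + 1·312 = 312]
  336 = 1·312 + 24   → row C = row A − 1·row B = (24, 1, −1)   [check: 1·336 − 1·312 = 24]
  312 = 13·24 + 0   → remainder 0, stop. gcd = 24 (last nonzero row C).
So gcd(312, 336) = 24, with Bézout identity 1·336 − 1·312 = 24. Containment (⊇): the Bézout identity exhibits 24 as an element of (312, 336), giving (24) ⊆ (312, 336). Containment (⊆): since 24 | 312 and 24 | 336 (312 = 24·13, 336 = 24·14), every Z-linear combination of 312 and 336 is divisible by 24, so (312, 336) ⊆ (24). Therefore (312, 336) = (24), d = 24.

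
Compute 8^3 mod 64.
0

Use repeated squaring. Binary(3) = 11. Walk through the bits of the exponent 3 left-to-right: at each bit after the leading one, square the running value, then multiply by 8 if the bit is 1 (always reducing mod 64):
  bit 1 = 1 (leading): start with 8.
  bit 2 = 1: square 8^2 = 64 ≡ 0; bit is 1, so multiply 0·8 = 0 (mod 64).
Final value: 8^3 ≡ 0 (mod 64).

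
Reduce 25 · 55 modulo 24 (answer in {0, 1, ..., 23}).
Reduce the factors first: 25 ≡ 1, 55 ≡ 7 (mod 24), so 25 · 55 ≡ 1 · 7 (mod 24). 1 · 7 = 7. Dividing by 24: 7 = 0·24 + 7. So (25 · 55) mod 24 = 7.

Final answer: 7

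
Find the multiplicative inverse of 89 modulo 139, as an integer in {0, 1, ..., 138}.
89^(−1) ≡ 25 (mod 139)

Apply the extended Euclidean algorithm to (139, 89), tracking rows (r, s, t) with s·139 + t·89 = r. Each division r_prev = q·r_cur + r_new produces the new row as (previous row) − q·(current row):
  row A: (139, 1, 0)   [1·139 + 0·89 = 139]
  row B: (89, 0, 1)   [0·139 + 1·89 = 89]
  139 = 1·89 + 50   → row C = row A − 1·row B = (50, 1, −1)   [check: 1·139 − 1·89 = 50]
  89 = 1·50 + 39   → row D = row B − 1·row C = (39, −1, 2)   [check: −1·139 + 2·89 = 39]
  50 = 1·39 + 11   → row E = row C − 1·row D = (11, 2, −3)   [check: 2·139 − 3·89 = 11]
  39 = 3·11 + 6   → row F = row D − 3·row E = (6, −7, 11)   [check: −7·139 + 11·89 = 6]
  11 = 1·6 + 5   → row G = row E − 1·row F = (5, 9, −14)   [check: 9·139 − 14·89 = 5]
  6 = 1·5 + 1   → row H = row F − 1·row G = (1, −16, 25)   [check: −16·139 + 25·89 = 1]
  5 = 5·1 + 0   → remainder 0, stop. gcd = 1 (last nonzero row H).
The gcd is 1, so 89 is invertible mod 139. The last nonzero row gives −16·139 + 25·89 = 1, so t = 25. So 89^(−1) ≡ 25 (mod 139). Verify: 89 · 25 = 2225 ≡ 1 (mod 139). ✓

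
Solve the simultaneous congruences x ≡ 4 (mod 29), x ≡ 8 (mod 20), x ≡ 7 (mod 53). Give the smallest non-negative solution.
x ≡ 17868 (mod 30740); the representative in [0, 30740) is 17868

The moduli 29, 20, 53 are pairwise coprime, so by the CRT there is a unique solution mod 29·20·53 = 30740.
Solve by successive substitution. Start with x ≡ 4 (mod 29).
  Combine with x ≡ 8 (mod 20): write x = 4 + 29·t and require 4 + 29·t ≡ 8 (mod 20), i.e. 29·t ≡ 8 − 4 ≡ 4 (mod 20). Since 29^(−1) ≡ 9 (mod 20) (29 ≡ 9 (mod 20)), t ≡ 9·4 ≡ 16 (mod 20). So x ≡ 4 + 29·16 = 468 (mod 580).
  Combine with x ≡ 7 (mod 53): write x = 468 + 580·t and require 468 + 580·t ≡ 7 (mod 53), i.e. 580·t ≡ 7 − 468 ≡ 16 (mod 53). Since 580^(−1) ≡ 35 (mod 53) (580 ≡ 50 (mod 53)), t ≡ 35·16 ≡ 30 (mod 53). So x ≡ 468 + 580·30 = 17868 (mod 30740).
Unique solution in [0, 30740): x = 17868.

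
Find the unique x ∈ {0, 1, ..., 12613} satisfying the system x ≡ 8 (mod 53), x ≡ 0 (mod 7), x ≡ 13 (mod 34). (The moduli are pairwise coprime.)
x ≡ 11403 (mod 12614); the representative in [0, 12614) is 11403

The moduli 53, 7, 34 are pairwise coprime, so by the CRT there is a unique solution mod 53·7·34 = 12614.
Solve by successive substitution. Start with x ≡ 8 (mod 53).
  Combine with x ≡ 0 (mod 7): write x = 8 + 53·t and require 8 + 53·t ≡ 0 (mod 7), i.e. 53·t ≡ 0 − 8 ≡ 6 (mod 7). Since 53^(−1) ≡ 2 (mod 7) (53 ≡ 4 (mod 7)), t ≡ 2·6 ≡ 5 (mod 7). So x ≡ 8 + 53·5 = 273 (mod 371).
  Combine with x ≡ 13 (mod 34): write x = 273 + 371·t and require 273 + 371·t ≡ 13 (mod 34), i.e. 371·t ≡ 13 − 273 ≡ 12 (mod 34). Since 371^(−1) ≡ 11 (mod 34) (371 ≡ 31 (mod 34)), t ≡ 11·12 ≡ 30 (mod 34). So x ≡ 273 + 371·30 = 11403 (mod 12614).
Unique solution in [0, 12614): x = 11403.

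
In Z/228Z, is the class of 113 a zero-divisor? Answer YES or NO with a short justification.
gcd(113, 228) = 1, so 113 is a unit in Z/228Z (it has a multiplicative inverse). A unit cannot be a zero-divisor: if 113·b ≡ 0 then multiplying both sides by 113^(−1) gives b ≡ 0. So 113 is not a zero-divisor.

Final answer: NO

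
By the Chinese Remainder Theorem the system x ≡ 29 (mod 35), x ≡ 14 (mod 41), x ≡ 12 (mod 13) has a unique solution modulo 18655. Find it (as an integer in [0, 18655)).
The moduli 35, 41, 13 are pairwise coprime, so by the CRT there is a unique solution mod 35·41·13 = 18655.
Solve by successive substitution. Start with x ≡ 29 (mod 35).
  Combine with x ≡ 14 (mod 41): write x = 29 + 35·t and require 29 + 35·t ≡ 14 (mod 41), i.e. 35·t ≡ 14 − 29 ≡ 26 (mod 41). Since 35^(−1) ≡ 34 (mod 41), t ≡ 34·26 ≡ 23 (mod 41). So x ≡ 29 + 35·23 = 834 (mod 1435).
  Combine with x ≡ 12 (mod 13): write x = 834 + 1435·t and require 834 + 1435·t ≡ 12 (mod 13), i.e. 1435·t ≡ 12 − 834 ≡ 10 (mod 13). Since 1435^(−1) ≡ 8 (mod 13) (1435 ≡ 5 (mod 13)), t ≡ 8·10 ≡ 2 (mod 13). So x ≡ 834 + 1435·2 = 3704 (mod 18655).
Unique solution in [0, 18655): x = 3704.

Final answer: x ≡ 3704 (mod 18655); the representative in [0, 18655) is 3704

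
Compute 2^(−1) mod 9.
2^(−1) ≡ 5 (mod 9)

Apply the extended Euclidean algorithm to (9, 2), tracking rows (r, s, t) with s·9 + t·2 = r. Each division r_prev = q·r_cur + r_new produces the new row as (previous row) − q·(current row):
  row A: (9, 1, 0)   [1·9 + 0·2 = 9]
  row B: (2, 0, 1)   [0·9 + 1·2 = 2]
  9 = 4·2 + 1   → row C = row A − 4·row B = (1, 1, −4)   [check: 1·9 − 4·2 = 1]
  2 = 2·1 + 0   → remainder 0, stop. gcd = 1 (last nonzero row C).
The gcd is 1, so 2 is invertible mod 9. The last nonzero row gives 1·9 − 4·2 = 1, so t = −4. So 2^(−1) ≡ −4 ≡ 5 (mod 9). Verify: 2 · 5 = 10 ≡ 1 (mod 9). ✓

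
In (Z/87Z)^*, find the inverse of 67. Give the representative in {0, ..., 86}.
Apply the extended Euclidean algorithm to (87, 67), tracking rows (r, s, t) with s·87 + t·67 = r. Each division r_prev = q·r_cur + r_new produces the new row as (previous row) − q·(current row):
  row A: (87, 1, 0)   [1·87 + 0·67 = 87]
  row B: (67, 0, 1)   [0·87 + 1·67 = 67]
  87 = 1·67 + 20   → row C = row A − 1·row B = (20, 1, −1)   [check: 1·87 − 1·67 = 20]
  67 = 3·20 + 7   → row D = row B − 3·row C = (7, −3, 4)   [check: −3·87 + 4·67 = 7]
  20 = 2·7 + 6   → row E = row C − 2·row D = (6, 7, −9)   [check: 7·87 − 9·67 = 6]
  7 = 1·6 + 1   → row F = row D − 1·row E = (1, −10, 13)   [check: −10·87 + 13·67 = 1]
  6 = 6·1 + 0   → remainder 0, stop. gcd = 1 (last nonzero row F).
The gcd is 1, so 67 is invertible mod 87. The last nonzero row gives −10·87 + 13·67 = 1, so t = 13. So 67^(−1) ≡ 13 (mod 87). Verify: 67 · 13 = 871 ≡ 1 (mod 87). ✓

Final answer: 67^(−1) ≡ 13 (mod 87)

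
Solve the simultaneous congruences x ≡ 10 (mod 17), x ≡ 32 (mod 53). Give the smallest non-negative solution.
The moduli 17, 53 are pairwise coprime, so by the CRT there is a unique solution mod 17·53 = 901.
Solve by successive substitution. Start with x ≡ 10 (mod 17).
  Combine with x ≡ 32 (mod 53): write x = 10 + 17·t and require 10 + 17·t ≡ 32 (mod 53), i.e. 17·t ≡ 32 − 10 ≡ 22 (mod 53). Since 17^(−1) ≡ 25 (mod 53), t ≡ 25·22 ≡ 20 (mod 53). So x ≡ 10 + 17·20 = 350 (mod 901).
Unique solution in [0, 901): x = 350.

Final answer: x ≡ 350 (mod 901); the representative in [0, 901) is 350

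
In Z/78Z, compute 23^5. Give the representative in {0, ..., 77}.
Use repeated squaring. Binary(5) = 101. Walk through the bits of the exponent 5 left-to-right: at each bit after the leading one, square the running value, then multiply by 23 if the bit is 1 (always reducing mod 78):
  bit 1 = 1 (leading): start with 23.
  bit 2 = 0: square 23^2 = 529 ≡ 61 (mod 78).
  bit 3 = 1: square 61^2 = 3721 ≡ 55; bit is 1, so multiply 55·23 = 1265 ≡ 17 (mod 78).
Final value: 23^5 ≡ 17 (mod 78).

Final answer: 17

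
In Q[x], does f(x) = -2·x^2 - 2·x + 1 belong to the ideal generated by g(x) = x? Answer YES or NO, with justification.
In Q[x] the ideal (g) consists of all multiples of g, so f ∈ (g) iff g | f, i.e. iff the remainder of f on division by g is 0. Divide f by g (g is monic, so eliminate the leading term of the running remainder at each step):
  leading term -2·x^2: subtract (-2·x)·g(x) = -2·x^2, leaving 1 - 2·x
  leading term -2·x: subtract (-2)·g(x) = -2·x, leaving 1
The remainder r(x) = 1 ≠ 0 (and deg r < deg g), so g ∤ f, i.e. f ∉ (g).

Final answer: NO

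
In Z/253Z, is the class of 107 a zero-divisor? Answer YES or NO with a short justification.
gcd(107, 253) = 1, so 107 is a unit in Z/253Z (it has a multiplicative inverse). A unit cannot be a zero-divisor: if 107·b ≡ 0 then multiplying both sides by 107^(−1) gives b ≡ 0. So 107 is not a zero-divisor.

Final answer: NO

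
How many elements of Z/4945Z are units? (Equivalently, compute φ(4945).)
An element a ∈ Z/4945Z is a unit iff gcd(a, 4945) = 1, so the number of units is φ(4945). φ is multiplicative, with φ(p^e) = p^e − p^(e−1). Factorise 4945 = 5 · 23 · 43. Then
  φ(4945) = (5 − 1) · (23 − 1) · (43 − 1) = 4 · 22 · 42 = 3696.

Final answer: Z/4945Z has φ(4945) = 3696 units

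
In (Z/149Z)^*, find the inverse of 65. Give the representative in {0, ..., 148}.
65^(−1) ≡ 94 (mod 149)

Apply the extended Euclidean algorithm to (149, 65), tracking rows (r, s, t) with s·149 + t·65 = r. Each division r_prev = q·r_cur + r_new produces the new row as (previous row) − q·(current row):
  row A: (149, 1, 0)   [1·149 + 0·65 = 149]
  row B: (65, 0, 1)   [0·149 + 1·65 = 65]
  149 = 2·65 + 19   → row C = row A − 2·row B = (19, 1, −2)   [check: 1·149 − 2·65 = 19]
  65 = 3·19 + 8   → row D = row B − 3·row C = (8, −3, 7)   [check: −3·149 + 7·65 = 8]
  19 = 2·8 + 3   → row E = row C − 2·row D = (3, 7, −16)   [check: 7·149 − 16·65 = 3]
  8 = 2·3 + 2   → row F = row D − 2·row E = (2, −17, 39)   [check: −17·149 + 39·65 = 2]
  3 = 1·2 + 1   → row G = row E − 1·row F = (1, 24, −55)   [check: 24·149 − 55·65 = 1]
  2 = 2·1 + 0   → remainder 0, stop. gcd = 1 (last nonzero row G).
The gcd is 1, so 65 is invertible mod 149. The last nonzero row gives 24·149 − 55·65 = 1, so t = −55. So 65^(−1) ≡ −55 ≡ 94 (mod 149). Verify: 65 · 94 = 6110 ≡ 1 (mod 149). ✓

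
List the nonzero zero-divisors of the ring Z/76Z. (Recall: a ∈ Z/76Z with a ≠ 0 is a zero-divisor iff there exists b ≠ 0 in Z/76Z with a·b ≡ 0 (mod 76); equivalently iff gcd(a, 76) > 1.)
nonzero zero-divisors of Z/76Z = {2, 4, 6, 8, 10, 12, 14, 16, 18, 19, 20, 22, 24, 26, 28, 30, 32, 34, 36, 38, 40, 42, 44, 46, 48, 50, 52, 54, 56, 57, 58, 60, 62, 64, 66, 68, 70, 72, 74}

An element a ∈ Z/76Z (with a ≠ 0) is a zero-divisor iff gcd(a, 76) > 1 (because a is a unit precisely when gcd(a, n) = 1, and in Z/nZ every nonzero, non-unit element is a zero-divisor). Scan a = 1, ..., 75 and keep those with gcd(a, 76) > 1:
  gcd(2, 76) = 2, gcd(4, 76) = 4, gcd(6, 76) = 2, gcd(8, 76) = 4, gcd(10, 76) = 2, gcd(12, 76) = 4, gcd(14, 76) = 2, gcd(16, 76) = 4, gcd(18, 76) = 2, gcd(19, 76) = 19, gcd(20, 76) = 4, gcd(22, 76) = 2, gcd(24, 76) = 4, gcd(26, 76) = 2, gcd(28, 76) = 4, gcd(30, 76) = 2, gcd(32, 76) = 4, gcd(34, 76) = 2, gcd(36, 76) = 4, gcd(38, 76) = 38, gcd(40, 76) = 4, gcd(42, 76) = 2, gcd(44, 76) = 4, gcd(46, 76) = 2, gcd(48, 76) = 4, gcd(50, 76) = 2, gcd(52, 76) = 4, gcd(54, 76) = 2, gcd(56, 76) = 4, gcd(57, 76) = 19, gcd(58, 76) = 2, gcd(60, 76) = 4, gcd(62, 76) = 2, gcd(64, 76) = 4, gcd(66, 76) = 2, gcd(68, 76) = 4, gcd(70, 76) = 2, gcd(72, 76) = 4, gcd(74, 76) = 2.
All other a ∈ {1, ..., 75} have gcd(a, 76) = 1 and are units. So the nonzero zero-divisors are exactly the 39 values of a appearing in this scan.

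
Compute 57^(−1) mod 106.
Apply the extended Euclidean algorithm to (106, 57), tracking rows (r, s, t) with s·106 + t·57 = r. Each division r_prev = q·r_cur + r_new produces the new row as (previous row) − q·(current row):
  row A: (106, 1, 0)   [1·106 + 0·57 = 106]
  row B: (57, 0, 1)   [0·106 + 1·57 = 57]
  106 = 1·57 + 49   → row C = row A − 1·row B = (49, 1, −1)   [check: 1·106 − 1·57 = 49]
  57 = 1·49 + 8   → row D = row B − 1·row C = (8, −1, 2)   [check: −1·106 + 2·57 = 8]
  49 = 6·8 + 1   → row E = row C − 6·row D = (1, 7, −13)   [check: 7·106 − 13·57 = 1]
  8 = 8·1 + 0   → remainder 0, stop. gcd = 1 (last nonzero row E).
The gcd is 1, so 57 is invertible mod 106. The last nonzero row gives 7·106 − 13·57 = 1, so t = −13. So 57^(−1) ≡ −13 ≡ 93 (mod 106). Verify: 57 · 93 = 5301 ≡ 1 (mod 106). ✓

Final answer: 57^(−1) ≡ 93 (mod 106)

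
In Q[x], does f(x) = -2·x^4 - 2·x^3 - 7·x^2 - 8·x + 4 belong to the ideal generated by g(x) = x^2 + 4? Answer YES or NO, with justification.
YES

In Q[x] the ideal (g) consists of all multiples of g, so f ∈ (g) iff g | f, i.e. iff the remainder of f on division by g is 0. Divide f by g (g is monic, so eliminate the leading term of the running remainder at each step):
  leading term -2·x^4: subtract (-2·x^2)·g(x) = -2·x^4 - 8·x^2, leaving -2·x^3 + x^2 - 8·x + 4
  leading term -2·x^3: subtract (-2·x)·g(x) = -2·x^3 - 8·x, leaving x^2 + 4
  leading term x^2: subtract (1)·g(x) = x^2 + 4, leaving 0
The remainder is 0, so f(x) = g(x) · h(x) with h(x) = -2·x^2 - 2·x + 1. Hence g | f, i.e. f ∈ (g).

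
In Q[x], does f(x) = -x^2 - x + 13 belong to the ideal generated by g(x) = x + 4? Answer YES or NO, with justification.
NO

In Q[x] the ideal (g) consists of all multiples of g, so f ∈ (g) iff g | f, i.e. iff the remainder of f on division by g is 0. Divide f by g (g is monic, so eliminate the leading term of the running remainder at each step):
  leading term -x^2: subtract (-x)·g(x) = -x^2 - 4·x, leaving 3·x + 13
  leading term 3·x: subtract (3)·g(x) = 3·x + 12, leaving 1
The remainder r(x) = 1 ≠ 0 (and deg r < deg g), so g ∤ f, i.e. f ∉ (g).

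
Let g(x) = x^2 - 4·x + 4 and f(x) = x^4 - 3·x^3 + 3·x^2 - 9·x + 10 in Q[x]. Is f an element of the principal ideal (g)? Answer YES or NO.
In Q[x] the ideal (g) consists of all multiples of g, so f ∈ (g) iff g | f, i.e. iff the remainder of f on division by g is 0. Divide f by g (g is monic, so eliminate the leading term of the running remainder at each step):
  leading term x^4: subtract (x^2)·g(x) = x^4 - 4·x^3 + 4·x^2, leaving x^3 - x^2 - 9·x + 10
  leading term x^3: subtract (x)·g(x) = x^3 - 4·x^2 + 4·x, leaving 3·x^2 - 13·x + 10
  leading term 3·x^2: subtract (3)·g(x) = 3·x^2 - 12·x + 12, leaving -x - 2
The remainder r(x) = -x - 2 ≠ 0 (and deg r < deg g), so g ∤ f, i.e. f ∉ (g).

Final answer: NO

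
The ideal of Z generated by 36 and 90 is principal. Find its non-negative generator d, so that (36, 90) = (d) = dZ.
In the PID Z, (a, b) is generated by gcd(a, b). Compute gcd(90, 36) with the extended Euclidean algorithm, tracking rows (r, s, t) with s·90 + t·36 = r:
  row A: (90, 1, 0)   [1·90 + 0·36 = 90]
  row B: (36, 0, 1)   [0·90 + 1·36 = 36]
  90 = 2·36 + 18   → row C = row A − 2·row B = (18, 1, −2)   [check: 1·90 − 2·36 = 18]
  36 = 2·18 + 0   → remainder 0, stop. gcd = 18 (last nonzero row C).
So gcd(36, 90) = 18, with Bézout identity 1·90 − 2·36 = 18. Containment (⊇): the Bézout identity exhibits 18 as an element of (36, 90), giving (18) ⊆ (36, 90). Containment (⊆): since 18 | 36 and 18 | 90 (36 = 18·2, 90 = 18·5), every Z-linear combination of 36 and 90 is divisible by 18, so (36, 90) ⊆ (18). Therefore (36, 90) = (18), d = 18.

Final answer: (36, 90) = (18); d = 18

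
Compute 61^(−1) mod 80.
Apply the extended Euclidean algorithm to (80, 61), tracking rows (r, s, t) with s·80 + t·61 = r. Each division r_prev = q·r_cur + r_new produces the new row as (previous row) − q·(current row):
  row A: (80, 1, 0)   [1·80 + 0·61 = 80]
  row B: (61, 0, 1)   [0·80 + 1·61 = 61]
  80 = 1·61 + 19   → row C = row A − 1·row B = (19, 1, −1)   [check: 1·80 − 1·61 = 19]
  61 = 3·19 + 4   → row D = row B − 3·row C = (4, −3, 4)   [check: −3·80 + 4·61 = 4]
  19 = 4·4 + 3   → row E = row C − 4·row D = (3, 13, −17)   [check: 13·80 − 17·61 = 3]
  4 = 1·3 + 1   → row F = row D − 1·row E = (1, −16, 21)   [check: −16·80 + 21·61 = 1]
  3 = 3·1 + 0   → remainder 0, stop. gcd = 1 (last nonzero row F).
The gcd is 1, so 61 is invertible mod 80. The last nonzero row gives −16·80 + 21·61 = 1, so t = 21. So 61^(−1) ≡ 21 (mod 80). Verify: 61 · 21 = 1281 ≡ 1 (mod 80). ✓

Final answer: 61^(−1) ≡ 21 (mod 80)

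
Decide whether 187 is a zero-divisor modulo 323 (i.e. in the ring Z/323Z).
gcd(187, 323) = 17 > 1, so 187 is not a unit in Z/323Z. In Z/nZ every nonzero non-unit is a zero-divisor: explicitly, take b = 323/gcd = 19 ≠ 0 (mod 323); then 187·19 = 3553 = 11·323, i.e. 187·19 ≡ 0 (mod 323). So 187 is a zero-divisor.

Final answer: YES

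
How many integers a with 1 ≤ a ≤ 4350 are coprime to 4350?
1120

The number of a ∈ {1, ..., 4350} with gcd(a, 4350) = 1 is by definition Euler's totient φ(4350). φ is multiplicative, with φ(p^e) = p^e − p^(e−1). Factorise 4350 = 2 · 3 · 5^2 · 29. Then
  φ(4350) = (2 − 1) · (3 − 1) · (5^2 − 5^1) · (29 − 1) = 1 · 2 · 20 · 28 = 1120.
So there are 1120 such integers.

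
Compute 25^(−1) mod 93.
Apply the extended Euclidean algorithm to (93, 25), tracking rows (r, s, t) with s·93 + t·25 = r. Each division r_prev = q·r_cur + r_new produces the new row as (previous row) − q·(current row):
  row A: (93, 1, 0)   [1·93 + 0·25 = 93]
  row B: (25, 0, 1)   [0·93 + 1·25 = 25]
  93 = 3·25 + 18   → row C = row A − 3·row B = (18, 1, −3)   [check: 1·93 − 3·25 = 18]
  25 = 1·18 + 7   → row D = row B − 1·row C = (7, −1, 4)   [check: −1·93 + 4·25 = 7]
  18 = 2·7 + 4   → row E = row C − 2·row D = (4, 3, −11)   [check: 3·93 − 11·25 = 4]
  7 = 1·4 + 3   → row F = row D − 1·row E = (3, −4, 15)   [check: −4·93 + 15·25 = 3]
  4 = 1·3 + 1   → row G = row E − 1·row F = (1, 7, −26)   [check: 7·93 − 26·25 = 1]
  3 = 3·1 + 0   → remainder 0, stop. gcd = 1 (last nonzero row G).
The gcd is 1, so 25 is invertible mod 93. The last nonzero row gives 7·93 − 26·25 = 1, so t = −26. So 25^(−1) ≡ −26 ≡ 67 (mod 93). Verify: 25 · 67 = 1675 ≡ 1 (mod 93). ✓

Final answer: 25^(−1) ≡ 67 (mod 93)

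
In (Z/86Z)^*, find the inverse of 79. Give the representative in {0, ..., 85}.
79^(−1) ≡ 49 (mod 86)

Apply the extended Euclidean algorithm to (86, 79), tracking rows (r, s, t) with s·86 + t·79 = r. Each division r_prev = q·r_cur + r_new produces the new row as (previous row) − q·(current row):
  row A: (86, 1, 0)   [1·86 + 0·79 = 86]
  row B: (79, 0, 1)   [0·86 + 1·79 = 79]
  86 = 1·79 + 7   → row C = row A − 1·row B = (7, 1, −1)   [check: 1·86 − 1·79 = 7]
  79 = 11·7 + 2   → row D = row B − 11·row C = (2, −11, 12)   [check: −11·86 + 12·79 = 2]
  7 = 3·2 + 1   → row E = row C − 3·row D = (1, 34, −37)   [check: 34·86 − 37·79 = 1]
  2 = 2·1 + 0   → remainder 0, stop. gcd = 1 (last nonzero row E).
The gcd is 1, so 79 is invertible mod 86. The last nonzero row gives 34·86 − 37·79 = 1, so t = −37. So 79^(−1) ≡ −37 ≡ 49 (mod 86). Verify: 79 · 49 = 3871 ≡ 1 (mod 86). ✓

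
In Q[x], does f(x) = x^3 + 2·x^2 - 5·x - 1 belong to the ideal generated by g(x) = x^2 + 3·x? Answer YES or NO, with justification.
NO

In Q[x] the ideal (g) consists of all multiples of g, so f ∈ (g) iff g | f, i.e. iff the remainder of f on division by g is 0. Divide f by g (g is monic, so eliminate the leading term of the running remainder at each step):
  leading term x^3: subtract (x)·g(x) = x^3 + 3·x^2, leaving -x^2 - 5·x - 1
  leading term -x^2: subtract (-1)·g(x) = -x^2 - 3·x, leaving -2·x - 1
The remainder r(x) = -2·x - 1 ≠ 0 (and deg r < deg g), so g ∤ f, i.e. f ∉ (g).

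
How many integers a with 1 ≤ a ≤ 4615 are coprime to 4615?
The number of a ∈ {1, ..., 4615} with gcd(a, 4615) = 1 is by definition Euler's totient φ(4615). φ is multiplicative, with φ(p^e) = p^e − p^(e−1). Factorise 4615 = 5 · 13 · 71. Then
  φ(4615) = (5 − 1) · (13 − 1) · (71 − 1) = 4 · 12 · 70 = 3360.
So there are 3360 such integers.

Final answer: 3360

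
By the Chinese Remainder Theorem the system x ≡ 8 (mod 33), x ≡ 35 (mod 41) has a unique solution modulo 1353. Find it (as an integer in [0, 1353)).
The moduli 33, 41 are pairwise coprime, so by the CRT there is a unique solution mod 33·41 = 1353.
Solve by successive substitution. Start with x ≡ 8 (mod 33).
  Combine with x ≡ 35 (mod 41): write x = 8 + 33·t and require 8 + 33·t ≡ 35 (mod 41), i.e. 33·t ≡ 35 − 8 ≡ 27 (mod 41). Since 33^(−1) ≡ 5 (mod 41), t ≡ 5·27 ≡ 12 (mod 41). So x ≡ 8 + 33·12 = 404 (mod 1353).
Unique solution in [0, 1353): x = 404.

Final answer: x ≡ 404 (mod 1353); the representative in [0, 1353) is 404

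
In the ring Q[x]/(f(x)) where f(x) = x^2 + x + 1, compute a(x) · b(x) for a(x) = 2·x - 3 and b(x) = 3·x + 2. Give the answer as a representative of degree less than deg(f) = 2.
a · b ≡ -11·x - 12 (mod f(x))

First multiply in Q[x] without reducing: a · b = 6·x^2 - 5·x - 6. Now divide by f(x) = x^2 + x + 1, eliminating the leading term at each step:
  leading term 6·x^2: subtract (6)·f(x) = 6·x^2 + 6·x + 6, leaving -11·x - 12
The degree is now < 2, so this is the remainder. Hence a · b ≡ -11·x - 12 in Q[x]/(f).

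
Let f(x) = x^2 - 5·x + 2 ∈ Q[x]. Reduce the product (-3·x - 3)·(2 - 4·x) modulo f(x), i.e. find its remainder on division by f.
a · b ≡ 66·x - 30 (mod f(x))

First multiply in Q[x] without reducing: a · b = 12·x^2 + 6·x - 6. Now divide by f(x) = x^2 - 5·x + 2, eliminating the leading term at each step:
  leading term 12·x^2: subtract (12)·f(x) = 12·x^2 - 60·x + 24, leaving 66·x - 30
The degree is now < 2, so this is the remainder. Hence a · b ≡ 66·x - 30 in Q[x]/(f).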